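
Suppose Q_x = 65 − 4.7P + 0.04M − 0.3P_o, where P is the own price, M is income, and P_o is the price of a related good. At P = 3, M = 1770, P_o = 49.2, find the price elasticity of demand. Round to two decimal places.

At the given point, Q_x = 65 − 4.7(3) + 0.04(1770) − 0.3(49.2) = 65 − 14.1 + 70.8 − 14.76 = 106.94.
∂Q_x/∂P = −4.7, so E_p = (−4.7)·(3/106.94) ≈ -0.13.
|E_p| < 1: demand is inelastic.

-0.13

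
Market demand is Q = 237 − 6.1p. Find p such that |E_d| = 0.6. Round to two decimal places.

14.57

Set −bp/(a − bp) = −0.6 ⇒ bp = 0.6(a − bp) ⇒ bp(1+0.6) = 0.6·a.
p = 0.6·237/(6.1·1.6) ≈ 14.57.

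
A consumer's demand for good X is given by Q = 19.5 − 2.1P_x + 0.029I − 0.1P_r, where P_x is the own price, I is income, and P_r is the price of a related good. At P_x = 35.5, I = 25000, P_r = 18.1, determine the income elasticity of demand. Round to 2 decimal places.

Evaluating quantity at (P_x, I, P_r) gives Q = 19.5 − 2.1(35.5) + 0.029(25000) − 0.1(18.1) = 19.5 − 74.55 + 725 − 1.81 = 668.14.
∂Q/∂I = +0.029, so E_I = 0.029·(25000/668.14) ≈ 1.09.
E_I > 1: normal good (luxury).

1.09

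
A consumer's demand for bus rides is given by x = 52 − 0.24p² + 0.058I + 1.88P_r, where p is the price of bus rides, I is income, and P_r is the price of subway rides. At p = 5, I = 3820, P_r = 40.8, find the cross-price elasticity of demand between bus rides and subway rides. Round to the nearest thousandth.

0.223

At the given point, x = 52 − 0.24(5)² + 0.058(3820) + 1.88(40.8) = 52 − 6 + 221.56 + 76.704 = 344.264.
∂x/∂P_r = +1.88, so E_xy = 1.88·(40.8/344.264) ≈ 0.223.
E_xy > 0: the goods are substitutes.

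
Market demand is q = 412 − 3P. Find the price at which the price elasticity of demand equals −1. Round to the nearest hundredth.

68.67

For linear demand q = a − bP, E = −bP/(a − bP). |E| = 1 ⇒ bP = a − bP ⇒ P = a/(2b).
P = 412/(2·3) ≈ 68.67.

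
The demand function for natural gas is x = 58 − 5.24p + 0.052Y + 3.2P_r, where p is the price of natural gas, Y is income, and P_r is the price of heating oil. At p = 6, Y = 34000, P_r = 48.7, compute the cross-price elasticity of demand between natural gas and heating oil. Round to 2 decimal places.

First evaluate x: 58 − 5.24(6) + 0.052(34000) + 3.2(48.7) = 58 − 31.44 + 1768 + 155.84 = 1950.4.
∂x/∂P_r = +3.2, so E_xy = 3.2·(48.7/1950.4) ≈ 0.08.
E_xy > 0: the goods are substitutes.

0.08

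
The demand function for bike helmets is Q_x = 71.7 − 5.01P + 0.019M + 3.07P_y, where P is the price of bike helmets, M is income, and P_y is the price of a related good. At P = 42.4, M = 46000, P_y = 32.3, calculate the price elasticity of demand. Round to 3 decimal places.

-0.255

First evaluate Q_x: 71.7 − 5.01(42.4) + 0.019(46000) + 3.07(32.3) = 71.7 − 212.424 + 874 + 99.161 = 832.437.
∂Q_x/∂P = −5.01, so E_p = (−5.01)·(42.4/832.437) ≈ -0.255.
|E_p| < 1: demand is inelastic.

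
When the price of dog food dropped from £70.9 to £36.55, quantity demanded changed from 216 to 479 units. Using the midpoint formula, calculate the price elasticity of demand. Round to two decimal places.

%ΔQ = (479 − 216)/[(216 + 479)/2] = 263/347.5 ≈ 0.7568.
%Δp = (36.55 − 70.9)/[(70.9 + 36.55)/2] = -34.35/53.725 ≈ -0.6394.
Arc elasticity E = %ΔQ/%Δp ≈ 0.7568/-0.6394 ≈ -1.18.
|E| > 1: demand is elastic over this range.

-1.18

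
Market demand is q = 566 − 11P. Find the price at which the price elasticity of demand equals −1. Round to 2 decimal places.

25.73

For linear demand q = a − bP, E = −bP/(a − bP). |E| = 1 ⇒ bP = a − bP ⇒ P = a/(2b).
P = 566/(2·11) ≈ 25.73.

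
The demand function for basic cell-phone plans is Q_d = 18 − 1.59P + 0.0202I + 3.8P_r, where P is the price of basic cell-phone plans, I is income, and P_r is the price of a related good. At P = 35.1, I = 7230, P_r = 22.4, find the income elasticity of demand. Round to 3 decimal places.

0.755

At the given point, Q_d = 18 − 1.59(35.1) + 0.0202(7230) + 3.8(22.4) = 18 − 55.809 + 146.046 + 85.12 = 193.357.
∂Q_d/∂I = +0.0202, so E_I = 0.0202·(7230/193.357) ≈ 0.755.
E_I ∈ (0,1): normal good (necessity).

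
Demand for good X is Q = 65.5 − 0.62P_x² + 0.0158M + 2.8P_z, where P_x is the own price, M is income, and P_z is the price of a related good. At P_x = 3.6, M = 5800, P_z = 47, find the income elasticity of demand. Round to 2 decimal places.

Evaluating quantity at (P_x, M, P_z) gives Q = 65.5 − 0.62(3.6)² + 0.0158(5800) + 2.8(47) = 65.5 − 8.0352 + 91.64 + 131.6 = 280.7048.
∂Q/∂M = +0.0158, so E_I = 0.0158·(5800/280.7048) ≈ 0.33.
E_I ∈ (0,1): normal good (necessity).

0.33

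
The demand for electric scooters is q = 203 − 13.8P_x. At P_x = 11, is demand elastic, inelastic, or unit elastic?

elastic

At P_x = 11, q = 51.2.
dq/dP_x = −13.8.
Point elasticity E = (dq/dP_x)·(P_x/q) = -13.8 × 11/51.2 ≈ -2.965.
|E| ≈ 2.965 > 1, so demand is elastic.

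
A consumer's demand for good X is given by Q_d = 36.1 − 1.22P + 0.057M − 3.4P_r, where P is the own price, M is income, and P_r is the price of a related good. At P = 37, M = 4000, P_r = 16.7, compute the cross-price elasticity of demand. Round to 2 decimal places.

-0.35

Q_d = 36.1 − 1.22(37) + 0.057(4000) − 3.4(16.7) = 36.1 − 45.14 + 228 − 56.78 = 162.18.
∂Q_d/∂P_r = −3.4, so E_xy = -3.4·(16.7/162.18) ≈ -0.35.
E_xy < 0: the goods are complements.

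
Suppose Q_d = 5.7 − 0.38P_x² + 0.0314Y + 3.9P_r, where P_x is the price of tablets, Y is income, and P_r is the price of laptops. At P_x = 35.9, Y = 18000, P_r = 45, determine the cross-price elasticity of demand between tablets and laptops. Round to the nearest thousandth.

Q_d = 5.7 − 0.38(35.9)² + 0.0314(18000) + 3.9(45) = 5.7 − 489.7478 + 565.2 + 175.5 = 256.6522.
∂Q_d/∂P_r = +3.9, so E_xy = 3.9·(45/256.6522) ≈ 0.684.
E_xy > 0: the goods are substitutes.

0.684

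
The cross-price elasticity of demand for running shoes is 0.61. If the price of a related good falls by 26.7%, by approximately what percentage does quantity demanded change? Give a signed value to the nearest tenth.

%ΔQ ≈ E × %ΔP_y = (0.61) × (-26.7%) ≈ -16.3%.

-16.3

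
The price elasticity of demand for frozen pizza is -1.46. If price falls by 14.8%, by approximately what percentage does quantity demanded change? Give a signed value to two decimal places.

21.61

%ΔQ ≈ E × %ΔP = (-1.46) × (-14.8%) ≈ 21.61%.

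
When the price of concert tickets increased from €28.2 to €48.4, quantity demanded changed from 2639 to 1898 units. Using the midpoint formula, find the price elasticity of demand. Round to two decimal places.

%Δq = (1898 − 2639)/[(2639 + 1898)/2] = -741/2268.5 ≈ -0.3266.
%ΔP = (48.4 − 28.2)/[(28.2 + 48.4)/2] = 20.2/38.3 ≈ 0.5274.
Arc elasticity E = %Δq/%ΔP ≈ -0.3266/0.5274 ≈ -0.62.
|E| < 1: demand is inelastic over this range.

-0.62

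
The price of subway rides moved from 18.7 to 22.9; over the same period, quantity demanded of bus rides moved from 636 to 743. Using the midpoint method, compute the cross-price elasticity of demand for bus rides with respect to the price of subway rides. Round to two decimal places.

0.77

%ΔQ_x = (743 − 636)/[(636+743)/2] = 107/689.5 ≈ 0.1552.
%ΔP_y = (22.9 − 18.7)/[(18.7+22.9)/2] ≈ 0.2019.
E_xy = 0.1552/0.2019 ≈ 0.77.
E_xy > 0, so bus rides and subway rides are substitutes.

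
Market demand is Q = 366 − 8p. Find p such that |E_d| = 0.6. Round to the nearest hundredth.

17.16

Set −bp/(a − bp) = −0.6 ⇒ bp = 0.6(a − bp) ⇒ bp(1+0.6) = 0.6·a.
p = 0.6·366/(8·1.6) ≈ 17.16.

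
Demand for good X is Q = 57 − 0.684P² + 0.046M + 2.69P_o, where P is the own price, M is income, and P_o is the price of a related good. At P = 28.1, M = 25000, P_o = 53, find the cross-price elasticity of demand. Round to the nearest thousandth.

Substituting, Q = 57 − 0.684(28.1)² + 0.046(25000) + 2.69(53) = 57 − 540.0932 + 1150 + 142.57 = 809.4768.
∂Q/∂P_o = +2.69, so E_xy = 2.69·(53/809.4768) ≈ 0.176.
E_xy > 0: the goods are substitutes.

0.176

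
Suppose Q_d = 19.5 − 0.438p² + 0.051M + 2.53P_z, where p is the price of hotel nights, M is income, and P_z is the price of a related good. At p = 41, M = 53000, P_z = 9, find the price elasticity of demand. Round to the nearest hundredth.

At the given point, Q_d = 19.5 − 0.438(41)² + 0.051(53000) + 2.53(9) = 19.5 − 736.278 + 2703 + 22.77 = 2008.992.
∂Q_d/∂p = −2·0.438·p = -35.916, so E_p = -35.916·(41/2008.992) ≈ -0.73.
|E_p| < 1: demand is inelastic.

-0.73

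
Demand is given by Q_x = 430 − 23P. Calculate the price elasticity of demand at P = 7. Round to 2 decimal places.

-0.60

At P = 7, Q_x = 269.
dQ_x/dP = −23.
Point elasticity E = (dQ_x/dP)·(P/Q_x) = -23 × 7/269 ≈ -0.60.
|E| < 1, so demand is inelastic at this price.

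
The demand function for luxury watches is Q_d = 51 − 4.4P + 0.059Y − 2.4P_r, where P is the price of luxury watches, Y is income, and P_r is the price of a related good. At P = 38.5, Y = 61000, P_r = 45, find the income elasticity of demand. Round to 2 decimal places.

Substituting, Q_d = 51 − 4.4(38.5) + 0.059(61000) − 2.4(45) = 51 − 169.4 + 3599 − 108 = 3372.6.
∂Q_d/∂Y = +0.059, so E_I = 0.059·(61000/3372.6) ≈ 1.07.
E_I > 1: normal good (luxury).

1.07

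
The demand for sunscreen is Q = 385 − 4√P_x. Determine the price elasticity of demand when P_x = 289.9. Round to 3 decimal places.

At P_x = 289.9, Q = 316.8942.
dQ/dP_x = −4/(2√P_x) = −4/(2·17.0265).
Point elasticity E = (dQ/dP_x)·(P_x/Q) = -0.1175 × 289.9/316.8942 ≈ -0.107.
|E| < 1, so demand is inelastic at this price.

-0.107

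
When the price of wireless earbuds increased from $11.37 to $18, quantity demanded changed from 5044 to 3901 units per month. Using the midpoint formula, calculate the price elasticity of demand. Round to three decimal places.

%ΔQ = (3901 − 5044)/[(5044 + 3901)/2] = -1143/4472.5 ≈ -0.2556.
%Δp = (18 − 11.37)/[(11.37 + 18)/2] = 6.63/14.685 ≈ 0.4515.
Arc elasticity E = %ΔQ/%Δp ≈ -0.2556/0.4515 ≈ -0.566.
|E| < 1: demand is inelastic over this range.

-0.566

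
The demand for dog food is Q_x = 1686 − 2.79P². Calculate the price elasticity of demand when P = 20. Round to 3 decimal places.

At P = 20, Q_x = 570.
dQ_x/dP = −2·2.79·P = −111.6.
Point elasticity E = (dQ_x/dP)·(P/Q_x) = -111.6 × 20/570 ≈ -3.916.
|E| > 1, so demand is elastic at this price.

-3.916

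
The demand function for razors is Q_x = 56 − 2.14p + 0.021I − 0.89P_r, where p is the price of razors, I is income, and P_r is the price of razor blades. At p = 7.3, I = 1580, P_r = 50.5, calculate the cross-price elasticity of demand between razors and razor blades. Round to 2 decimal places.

Q_x = 56 − 2.14(7.3) + 0.021(1580) − 0.89(50.5) = 56 − 15.622 + 33.18 − 44.945 = 28.613.
∂Q_x/∂P_r = −0.89, so E_xy = -0.89·(50.5/28.613) ≈ -1.57.
E_xy < 0: the goods are complements.

-1.57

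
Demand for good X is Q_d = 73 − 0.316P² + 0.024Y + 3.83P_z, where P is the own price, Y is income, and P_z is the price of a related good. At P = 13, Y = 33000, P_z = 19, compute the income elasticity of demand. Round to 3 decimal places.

First evaluate Q_d: 73 − 0.316(13)² + 0.024(33000) + 3.83(19) = 73 − 53.404 + 792 + 72.77 = 884.366.
∂Q_d/∂Y = +0.024, so E_I = 0.024·(33000/884.366) ≈ 0.896.
E_I ∈ (0,1): normal good (necessity).

0.896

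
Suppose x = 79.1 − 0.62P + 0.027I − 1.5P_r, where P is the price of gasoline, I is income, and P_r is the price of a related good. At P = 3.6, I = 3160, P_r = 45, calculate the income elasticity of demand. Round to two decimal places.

0.90

Evaluating quantity at (P, I, P_r) gives x = 79.1 − 0.62(3.6) + 0.027(3160) − 1.5(45) = 79.1 − 2.232 + 85.32 − 67.5 = 94.688.
∂x/∂I = +0.027, so E_I = 0.027·(3160/94.688) ≈ 0.90.
E_I ∈ (0,1): normal good (necessity).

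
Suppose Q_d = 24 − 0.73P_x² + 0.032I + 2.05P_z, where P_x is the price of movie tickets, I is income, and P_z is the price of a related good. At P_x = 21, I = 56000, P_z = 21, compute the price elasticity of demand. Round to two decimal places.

Substituting, Q_d = 24 − 0.73(21)² + 0.032(56000) + 2.05(21) = 24 − 321.93 + 1792 + 43.05 = 1537.12.
∂Q_d/∂P_x = −2·0.73·P_x = -30.66, so E_p = -30.66·(21/1537.12) ≈ -0.42.
|E_p| < 1: demand is inelastic.

-0.42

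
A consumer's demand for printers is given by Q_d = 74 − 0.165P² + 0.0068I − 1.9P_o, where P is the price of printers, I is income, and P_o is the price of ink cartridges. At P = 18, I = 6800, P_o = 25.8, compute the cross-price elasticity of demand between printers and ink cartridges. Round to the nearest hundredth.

-2.76

Substituting, Q_d = 74 − 0.165(18)² + 0.0068(6800) − 1.9(25.8) = 74 − 53.46 + 46.24 − 49.02 = 17.76.
∂Q_d/∂P_o = −1.9, so E_xy = -1.9·(25.8/17.76) ≈ -2.76.
E_xy < 0: the goods are complements.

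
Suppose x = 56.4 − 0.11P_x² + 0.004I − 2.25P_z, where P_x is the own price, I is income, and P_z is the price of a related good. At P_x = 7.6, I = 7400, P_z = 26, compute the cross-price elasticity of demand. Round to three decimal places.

-2.766

First evaluate x: 56.4 − 0.11(7.6)² + 0.004(7400) − 2.25(26) = 56.4 − 6.3536 + 29.6 − 58.5 = 21.1464.
∂x/∂P_z = −2.25, so E_xy = -2.25·(26/21.1464) ≈ -2.766.
E_xy < 0: the goods are complements.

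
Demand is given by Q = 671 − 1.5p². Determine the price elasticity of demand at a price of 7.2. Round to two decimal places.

At p = 7.2, Q = 593.24.
dQ/dp = −2·1.5·p = −21.6.
Point elasticity E = (dQ/dp)·(p/Q) = -21.6 × 7.2/593.24 ≈ -0.26.
|E| < 1, so demand is inelastic at this price.

-0.26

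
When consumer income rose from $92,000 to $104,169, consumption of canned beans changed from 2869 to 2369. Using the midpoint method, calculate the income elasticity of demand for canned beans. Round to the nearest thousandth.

-1.539

%ΔQ = (2369 − 2869)/[(2869+2369)/2] = -500/2619 ≈ -0.1909.
%ΔY = (104,169 − 92,000)/[(92,000+104,169)/2] = 12169/98084.5 ≈ 0.1241.
E_I = %ΔQ/%ΔY ≈ -1.539.
E_I < 0: inferior good.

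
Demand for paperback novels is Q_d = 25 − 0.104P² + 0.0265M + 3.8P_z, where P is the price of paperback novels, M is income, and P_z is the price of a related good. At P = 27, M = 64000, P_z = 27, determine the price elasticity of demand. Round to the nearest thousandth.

Q_d = 25 − 0.104(27)² + 0.0265(64000) + 3.8(27) = 25 − 75.816 + 1696 + 102.6 = 1747.784.
∂Q_d/∂P = −2·0.104·P = -5.616, so E_p = -5.616·(27/1747.784) ≈ -0.087.
|E_p| < 1: demand is inelastic.

-0.087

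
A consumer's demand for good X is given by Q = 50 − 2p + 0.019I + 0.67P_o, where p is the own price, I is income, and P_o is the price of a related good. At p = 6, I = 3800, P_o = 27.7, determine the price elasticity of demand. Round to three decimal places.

Substituting, Q = 50 − 2(6) + 0.019(3800) + 0.67(27.7) = 50 − 12 + 72.2 + 18.559 = 128.759.
∂Q/∂p = −2, so E_p = (−2)·(6/128.759) ≈ -0.093.
|E_p| < 1: demand is inelastic.

-0.093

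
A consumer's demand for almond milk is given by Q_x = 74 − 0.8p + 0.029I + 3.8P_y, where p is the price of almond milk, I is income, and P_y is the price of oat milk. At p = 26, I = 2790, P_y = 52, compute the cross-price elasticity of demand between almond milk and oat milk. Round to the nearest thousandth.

Q_x = 74 − 0.8(26) + 0.029(2790) + 3.8(52) = 74 − 20.8 + 80.91 + 197.6 = 331.71.
∂Q_x/∂P_y = +3.8, so E_xy = 3.8·(52/331.71) ≈ 0.596.
E_xy > 0: the goods are substitutes.

0.596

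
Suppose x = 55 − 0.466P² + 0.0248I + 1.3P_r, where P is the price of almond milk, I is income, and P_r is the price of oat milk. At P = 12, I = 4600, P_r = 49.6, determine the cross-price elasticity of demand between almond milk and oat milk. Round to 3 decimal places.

First evaluate x: 55 − 0.466(12)² + 0.0248(4600) + 1.3(49.6) = 55 − 67.104 + 114.08 + 64.48 = 166.456.
∂x/∂P_r = +1.3, so E_xy = 1.3·(49.6/166.456) ≈ 0.387.
E_xy > 0: the goods are substitutes.

0.387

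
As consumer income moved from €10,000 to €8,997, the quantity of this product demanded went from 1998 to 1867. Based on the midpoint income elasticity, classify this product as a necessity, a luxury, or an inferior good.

%ΔQ = (1867 − 1998)/[(1998+1867)/2] = -131/1932.5 ≈ -0.0678.
%ΔY = (8,997 − 10,000)/[(10,000+8,997)/2] = -1003/9498.5 ≈ -0.1056.
E_I = %ΔQ/%ΔY ≈ 0.642.
E_I ∈ (0,1): normal good (necessity).

necessity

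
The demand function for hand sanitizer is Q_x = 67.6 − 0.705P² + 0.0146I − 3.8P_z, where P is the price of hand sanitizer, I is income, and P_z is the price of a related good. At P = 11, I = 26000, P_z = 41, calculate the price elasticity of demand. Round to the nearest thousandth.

-0.828

At the given point, Q_x = 67.6 − 0.705(11)² + 0.0146(26000) − 3.8(41) = 67.6 − 85.305 + 379.6 − 155.8 = 206.095.
∂Q_x/∂P = −2·0.705·P = -15.51, so E_p = -15.51·(11/206.095) ≈ -0.828.
|E_p| < 1: demand is inelastic.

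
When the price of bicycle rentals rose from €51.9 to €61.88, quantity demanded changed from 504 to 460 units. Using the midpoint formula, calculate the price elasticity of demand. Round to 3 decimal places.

%Δq = (460 − 504)/[(504 + 460)/2] = -44/482 ≈ -0.0913.
%ΔP = (61.88 − 51.9)/[(51.9 + 61.88)/2] = 9.98/56.89 ≈ 0.1754.
Arc elasticity E = %Δq/%ΔP ≈ -0.0913/0.1754 ≈ -0.520.
|E| < 1: demand is inelastic over this range.

-0.520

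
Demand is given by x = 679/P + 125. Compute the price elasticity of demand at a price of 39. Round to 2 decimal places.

-0.12

At P = 39, x = 142.4103.
dx/dP = −679/P² = −0.4464.
Point elasticity E = (dx/dP)·(P/x) = -0.4464 × 39/142.4103 ≈ -0.12.
|E| < 1, so demand is inelastic at this price.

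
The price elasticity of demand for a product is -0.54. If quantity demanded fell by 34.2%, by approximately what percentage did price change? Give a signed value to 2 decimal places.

63.33

%ΔQ ≈ E × %ΔP ⇒ %ΔP = %ΔQ / E = (-34.2%)/(-0.54) ≈ 63.33%.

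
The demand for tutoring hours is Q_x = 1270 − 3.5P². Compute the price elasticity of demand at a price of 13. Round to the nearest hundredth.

At P = 13, Q_x = 678.5.
dQ_x/dP = −2·3.5·P = −91.
Point elasticity E = (dQ_x/dP)·(P/Q_x) = -91 × 13/678.5 ≈ -1.74.
|E| > 1, so demand is elastic at this price.

-1.74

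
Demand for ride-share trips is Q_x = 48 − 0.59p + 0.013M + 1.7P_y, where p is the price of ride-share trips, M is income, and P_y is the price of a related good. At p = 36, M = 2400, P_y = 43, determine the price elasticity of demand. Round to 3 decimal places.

First evaluate Q_x: 48 − 0.59(36) + 0.013(2400) + 1.7(43) = 48 − 21.24 + 31.2 + 73.1 = 131.06.
∂Q_x/∂p = −0.59, so E_p = (−0.59)·(36/131.06) ≈ -0.162.
|E_p| < 1: demand is inelastic.

-0.162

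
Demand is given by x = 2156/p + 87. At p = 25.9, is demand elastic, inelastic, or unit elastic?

At p = 25.9, x = 170.2432.
dx/dp = −2156/p² = −3.214.
Point elasticity E = (dx/dp)·(p/x) = -3.214 × 25.9/170.2432 ≈ -0.489.
|E| ≈ 0.489 < 1, so demand is inelastic.

inelastic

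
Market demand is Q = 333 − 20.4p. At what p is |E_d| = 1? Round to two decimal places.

For linear demand Q = a − bp, E = −bp/(a − bp). |E| = 1 ⇒ bp = a − bp ⇒ p = a/(2b).
p = 333/(2·20.4) ≈ 8.16.

8.16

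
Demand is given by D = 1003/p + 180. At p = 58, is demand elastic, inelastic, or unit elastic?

At p = 58, D = 197.2931.
dD/dp = −1003/p² = −0.2982.
Point elasticity E = (dD/dp)·(p/D) = -0.2982 × 58/197.2931 ≈ -0.088.
|E| ≈ 0.088 < 1, so demand is inelastic.

inelastic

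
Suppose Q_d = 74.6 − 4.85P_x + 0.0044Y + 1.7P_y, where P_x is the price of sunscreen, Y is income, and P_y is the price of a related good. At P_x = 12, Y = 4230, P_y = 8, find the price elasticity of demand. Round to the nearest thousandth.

-1.197

Evaluating quantity at (P_x, Y, P_y) gives Q_d = 74.6 − 4.85(12) + 0.0044(4230) + 1.7(8) = 74.6 − 58.2 + 18.612 + 13.6 = 48.612.
∂Q_d/∂P_x = −4.85, so E_p = (−4.85)·(12/48.612) ≈ -1.197.
|E_p| > 1: demand is elastic.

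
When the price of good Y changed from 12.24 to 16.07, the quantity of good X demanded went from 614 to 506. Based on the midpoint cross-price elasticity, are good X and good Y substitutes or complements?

%ΔQ_x = (506 − 614)/[(614+506)/2] = -108/560 ≈ -0.1929.
%ΔP_y = (16.07 − 12.24)/[(12.24+16.07)/2] ≈ 0.2706.
E_xy = -0.1929/0.2706 ≈ -0.713.
E_xy < 0, so the goods are complements.

complements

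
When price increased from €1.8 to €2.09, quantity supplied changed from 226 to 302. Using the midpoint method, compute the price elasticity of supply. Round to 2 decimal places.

%Δq = (302 − 226)/[(226 + 302)/2] = 76/264 ≈ 0.2879.
%Δp = (2.09 − 1.8)/[(1.8 + 2.09)/2] = 0.29/1.945 ≈ 0.1491.
Arc elasticity E = %Δq/%Δp ≈ 0.2879/0.1491 ≈ 1.93.
|E| > 1: supply is elastic over this range.

1.93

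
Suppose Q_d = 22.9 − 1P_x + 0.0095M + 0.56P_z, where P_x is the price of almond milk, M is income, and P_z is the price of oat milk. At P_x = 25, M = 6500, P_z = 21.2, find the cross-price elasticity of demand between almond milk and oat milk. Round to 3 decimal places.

At the given point, Q_d = 22.9 − 1(25) + 0.0095(6500) + 0.56(21.2) = 22.9 − 25 + 61.75 + 11.872 = 71.522.
∂Q_d/∂P_z = +0.56, so E_xy = 0.56·(21.2/71.522) ≈ 0.166.
E_xy > 0: the goods are substitutes.

0.166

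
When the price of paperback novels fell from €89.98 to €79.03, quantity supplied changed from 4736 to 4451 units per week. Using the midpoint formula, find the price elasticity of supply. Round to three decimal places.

%Δq = (4451 − 4736)/[(4736 + 4451)/2] = -285/4593.5 ≈ -0.0620.
%Δp = (79.03 − 89.98)/[(89.98 + 79.03)/2] = -10.95/84.505 ≈ -0.1296.
Arc elasticity E = %Δq/%Δp ≈ -0.0620/-0.1296 ≈ 0.479.
|E| < 1: supply is inelastic over this range.

0.479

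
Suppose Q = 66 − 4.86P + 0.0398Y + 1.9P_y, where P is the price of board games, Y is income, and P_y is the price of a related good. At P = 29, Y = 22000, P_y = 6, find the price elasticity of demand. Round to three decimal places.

At the given point, Q = 66 − 4.86(29) + 0.0398(22000) + 1.9(6) = 66 − 140.94 + 875.6 + 11.4 = 812.06.
∂Q/∂P = −4.86, so E_p = (−4.86)·(29/812.06) ≈ -0.174.
|E_p| < 1: demand is inelastic.

-0.174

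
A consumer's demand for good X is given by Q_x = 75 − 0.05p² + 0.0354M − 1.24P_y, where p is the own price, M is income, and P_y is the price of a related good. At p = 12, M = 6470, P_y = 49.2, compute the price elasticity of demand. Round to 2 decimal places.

Evaluating quantity at (p, M, P_y) gives Q_x = 75 − 0.05(12)² + 0.0354(6470) − 1.24(49.2) = 75 − 7.2 + 229.038 − 61.008 = 235.83.
∂Q_x/∂p = −2·0.05·p = -1.2, so E_p = -1.2·(12/235.83) ≈ -0.06.
|E_p| < 1: demand is inelastic.

-0.06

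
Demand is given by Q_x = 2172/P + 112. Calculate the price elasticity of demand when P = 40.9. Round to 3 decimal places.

At P = 40.9, Q_x = 165.1051.
dQ_x/dP = −2172/P² = −1.2984.
Point elasticity E = (dQ_x/dP)·(P/Q_x) = -1.2984 × 40.9/165.1051 ≈ -0.322.
|E| < 1, so demand is inelastic at this price.

-0.322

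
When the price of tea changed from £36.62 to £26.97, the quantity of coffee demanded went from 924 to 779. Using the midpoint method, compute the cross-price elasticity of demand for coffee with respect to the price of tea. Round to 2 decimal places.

%ΔQ_x = (779 − 924)/[(924+779)/2] = -145/851.5 ≈ -0.1703.
%ΔP_y = (26.97 − 36.62)/[(36.62+26.97)/2] ≈ -0.3035.
E_xy = -0.1703/-0.3035 ≈ 0.56.
E_xy > 0, so coffee and tea are substitutes.

0.56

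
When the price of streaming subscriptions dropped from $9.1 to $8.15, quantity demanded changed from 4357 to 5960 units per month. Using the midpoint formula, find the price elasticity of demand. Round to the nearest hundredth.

-2.82

%ΔQ = (5960 − 4357)/[(4357 + 5960)/2] = 1603/5158.5 ≈ 0.3107.
%ΔP = (8.15 − 9.1)/[(9.1 + 8.15)/2] = -0.95/8.625 ≈ -0.1101.
Arc elasticity E = %ΔQ/%ΔP ≈ 0.3107/-0.1101 ≈ -2.82.
|E| > 1: demand is elastic over this range.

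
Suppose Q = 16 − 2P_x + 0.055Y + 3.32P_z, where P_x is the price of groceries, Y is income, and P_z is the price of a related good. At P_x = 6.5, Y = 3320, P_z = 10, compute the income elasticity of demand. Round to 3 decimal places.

Evaluating quantity at (P_x, Y, P_z) gives Q = 16 − 2(6.5) + 0.055(3320) + 3.32(10) = 16 − 13 + 182.6 + 33.2 = 218.8.
∂Q/∂Y = +0.055, so E_I = 0.055·(3320/218.8) ≈ 0.835.
E_I ∈ (0,1): normal good (necessity).

0.835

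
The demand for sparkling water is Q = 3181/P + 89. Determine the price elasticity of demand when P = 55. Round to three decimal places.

At P = 55, Q = 146.8364.
dQ/dP = −3181/P² = −1.0516.
Point elasticity E = (dQ/dP)·(P/Q) = -1.0516 × 55/146.8364 ≈ -0.394.
|E| < 1, so demand is inelastic at this price.

-0.394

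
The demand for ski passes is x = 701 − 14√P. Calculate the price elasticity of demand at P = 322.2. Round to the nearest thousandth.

At P = 322.2, x = 449.701.
dx/dP = −14/(2√P) = −14/(2·17.9499).
Point elasticity E = (dx/dP)·(P/x) = -0.39 × 322.2/449.701 ≈ -0.279.
|E| < 1, so demand is inelastic at this price.

-0.279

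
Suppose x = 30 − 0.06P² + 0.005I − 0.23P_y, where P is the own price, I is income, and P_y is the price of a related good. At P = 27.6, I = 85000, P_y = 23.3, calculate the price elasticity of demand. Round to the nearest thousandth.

-0.226

x = 30 − 0.06(27.6)² + 0.005(85000) − 0.23(23.3) = 30 − 45.7056 + 425 − 5.359 = 403.9354.
∂x/∂P = −2·0.06·P = -3.312, so E_p = -3.312·(27.6/403.9354) ≈ -0.226.
|E_p| < 1: demand is inelastic.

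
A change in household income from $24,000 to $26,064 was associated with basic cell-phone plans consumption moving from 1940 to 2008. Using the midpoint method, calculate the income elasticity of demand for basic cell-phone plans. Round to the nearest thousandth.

%ΔQ = (2008 − 1940)/[(1940+2008)/2] = 68/1974 ≈ 0.0344.
%ΔI = (26,064 − 24,000)/[(24,000+26,064)/2] = 2064/25032 ≈ 0.0825.
E_I = %ΔQ/%ΔI ≈ 0.418.
E_I ∈ (0,1): normal good (necessity).

0.418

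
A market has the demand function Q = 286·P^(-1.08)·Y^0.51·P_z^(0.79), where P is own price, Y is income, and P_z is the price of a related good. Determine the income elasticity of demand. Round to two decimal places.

For a Cobb–Douglas (constant-elasticity) form Q = A·Y^α·…, the elasticity with respect to Y equals the exponent α at every point.
Here the exponent on Y is 0.51, so the income elasticity of demand is 0.51.

0.51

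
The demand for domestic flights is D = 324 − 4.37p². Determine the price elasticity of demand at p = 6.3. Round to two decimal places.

-2.30

At p = 6.3, D = 150.5547.
dD/dp = −2·4.37·p = −55.062.
Point elasticity E = (dD/dp)·(p/D) = -55.062 × 6.3/150.5547 ≈ -2.30.
|E| > 1, so demand is elastic at this price.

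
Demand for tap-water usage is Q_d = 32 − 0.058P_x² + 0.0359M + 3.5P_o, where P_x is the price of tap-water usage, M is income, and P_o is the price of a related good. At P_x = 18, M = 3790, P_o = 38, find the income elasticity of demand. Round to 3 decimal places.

Substituting, Q_d = 32 − 0.058(18)² + 0.0359(3790) + 3.5(38) = 32 − 18.792 + 136.061 + 133 = 282.269.
∂Q_d/∂M = +0.0359, so E_I = 0.0359·(3790/282.269) ≈ 0.482.
E_I ∈ (0,1): normal good (necessity).

0.482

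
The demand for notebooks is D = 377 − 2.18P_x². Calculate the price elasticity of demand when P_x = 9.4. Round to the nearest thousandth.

-2.089

At P_x = 9.4, D = 184.3752.
dD/dP_x = −2·2.18·P_x = −40.984.
Point elasticity E = (dD/dP_x)·(P_x/D) = -40.984 × 9.4/184.3752 ≈ -2.089.
|E| > 1, so demand is elastic at this price.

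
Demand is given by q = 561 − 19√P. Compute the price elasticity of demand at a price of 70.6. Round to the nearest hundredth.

At P = 70.6, q = 401.3548.
dq/dP = −19/(2√P) = −19/(2·8.4024).
Point elasticity E = (dq/dP)·(P/q) = -1.1306 × 70.6/401.3548 ≈ -0.20.
|E| < 1, so demand is inelastic at this price.

-0.20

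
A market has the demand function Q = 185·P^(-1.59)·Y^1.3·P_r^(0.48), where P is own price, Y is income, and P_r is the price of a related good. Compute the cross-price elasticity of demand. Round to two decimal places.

For a Cobb–Douglas (constant-elasticity) form Q = A·P_r^α·…, the elasticity with respect to P_r equals the exponent α at every point.
Here the exponent on P_r is 0.48, so the cross-price elasticity of demand is 0.48.

0.48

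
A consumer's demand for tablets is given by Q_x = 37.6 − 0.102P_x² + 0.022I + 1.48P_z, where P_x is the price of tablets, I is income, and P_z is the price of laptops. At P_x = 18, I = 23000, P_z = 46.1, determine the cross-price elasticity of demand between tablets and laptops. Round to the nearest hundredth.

0.12

First evaluate Q_x: 37.6 − 0.102(18)² + 0.022(23000) + 1.48(46.1) = 37.6 − 33.048 + 506 + 68.228 = 578.78.
∂Q_x/∂P_z = +1.48, so E_xy = 1.48·(46.1/578.78) ≈ 0.12.
E_xy > 0: the goods are substitutes.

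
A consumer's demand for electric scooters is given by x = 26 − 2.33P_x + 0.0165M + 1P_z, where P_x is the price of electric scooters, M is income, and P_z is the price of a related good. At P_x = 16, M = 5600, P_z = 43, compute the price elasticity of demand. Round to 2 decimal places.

Evaluating quantity at (P_x, M, P_z) gives x = 26 − 2.33(16) + 0.0165(5600) + 1(43) = 26 − 37.28 + 92.4 + 43 = 124.12.
∂x/∂P_x = −2.33, so E_p = (−2.33)·(16/124.12) ≈ -0.30.
|E_p| < 1: demand is inelastic.

-0.30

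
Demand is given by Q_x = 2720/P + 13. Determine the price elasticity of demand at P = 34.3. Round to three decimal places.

-0.859

At P = 34.3, Q_x = 92.3003.
dQ_x/dP = −2720/P² = −2.312.
Point elasticity E = (dQ_x/dP)·(P/Q_x) = -2.312 × 34.3/92.3003 ≈ -0.859.
|E| < 1, so demand is inelastic at this price.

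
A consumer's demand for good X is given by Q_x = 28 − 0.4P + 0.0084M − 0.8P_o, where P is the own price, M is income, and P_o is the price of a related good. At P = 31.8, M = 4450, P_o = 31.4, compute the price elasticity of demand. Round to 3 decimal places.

-0.462

First evaluate Q_x: 28 − 0.4(31.8) + 0.0084(4450) − 0.8(31.4) = 28 − 12.72 + 37.38 − 25.12 = 27.54.
∂Q_x/∂P = −0.4, so E_p = (−0.4)·(31.8/27.54) ≈ -0.462.
|E_p| < 1: demand is inelastic.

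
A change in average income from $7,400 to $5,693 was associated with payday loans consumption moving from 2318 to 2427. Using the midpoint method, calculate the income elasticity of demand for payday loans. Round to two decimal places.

%ΔQ = (2427 − 2318)/[(2318+2427)/2] = 109/2372.5 ≈ 0.0459.
%ΔI = (5,693 − 7,400)/[(7,400+5,693)/2] = -1707/6546.5 ≈ -0.2608.
E_I = %ΔQ/%ΔI ≈ -0.18.
E_I < 0: inferior good.

-0.18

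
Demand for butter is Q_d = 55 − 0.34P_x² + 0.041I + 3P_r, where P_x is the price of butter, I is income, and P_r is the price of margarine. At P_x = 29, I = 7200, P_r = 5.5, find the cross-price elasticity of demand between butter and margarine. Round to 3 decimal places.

0.204

At the given point, Q_d = 55 − 0.34(29)² + 0.041(7200) + 3(5.5) = 55 − 285.94 + 295.2 + 16.5 = 80.76.
∂Q_d/∂P_r = +3, so E_xy = 3·(5.5/80.76) ≈ 0.204.
E_xy > 0: the goods are substitutes.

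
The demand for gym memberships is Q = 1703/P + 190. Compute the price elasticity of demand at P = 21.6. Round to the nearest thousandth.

At P = 21.6, Q = 268.8426.
dQ/dP = −1703/P² = −3.6501.
Point elasticity E = (dQ/dP)·(P/Q) = -3.6501 × 21.6/268.8426 ≈ -0.293.
|E| < 1, so demand is inelastic at this price.

-0.293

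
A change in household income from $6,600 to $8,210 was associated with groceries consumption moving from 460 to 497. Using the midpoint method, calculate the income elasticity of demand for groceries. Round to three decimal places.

%ΔQ = (497 − 460)/[(460+497)/2] = 37/478.5 ≈ 0.0773.
%ΔI = (8,210 − 6,600)/[(6,600+8,210)/2] = 1610/7405 ≈ 0.2174.
E_I = %ΔQ/%ΔI ≈ 0.356.
E_I ∈ (0,1): normal good (necessity).

0.356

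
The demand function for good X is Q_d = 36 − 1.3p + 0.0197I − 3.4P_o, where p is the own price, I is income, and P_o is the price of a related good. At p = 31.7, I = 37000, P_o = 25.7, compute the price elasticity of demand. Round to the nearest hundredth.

At the given point, Q_d = 36 − 1.3(31.7) + 0.0197(37000) − 3.4(25.7) = 36 − 41.21 + 728.9 − 87.38 = 636.31.
∂Q_d/∂p = −1.3, so E_p = (−1.3)·(31.7/636.31) ≈ -0.06.
|E_p| < 1: demand is inelastic.

-0.06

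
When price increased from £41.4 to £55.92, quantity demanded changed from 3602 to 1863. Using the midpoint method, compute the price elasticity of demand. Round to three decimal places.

%ΔQ = (1863 − 3602)/[(3602 + 1863)/2] = -1739/2732.5 ≈ -0.6364.
%Δp = (55.92 − 41.4)/[(41.4 + 55.92)/2] = 14.52/48.66 ≈ 0.2984.
Arc elasticity E = %ΔQ/%Δp ≈ -0.6364/0.2984 ≈ -2.133.
|E| > 1: demand is elastic over this range.

-2.133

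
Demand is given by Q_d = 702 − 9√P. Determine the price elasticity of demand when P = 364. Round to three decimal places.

-0.162

At P = 364, Q_d = 530.2909.
dQ_d/dP = −9/(2√P) = −9/(2·19.0788).
Point elasticity E = (dQ_d/dP)·(P/Q_d) = -0.2359 × 364/530.2909 ≈ -0.162.
|E| < 1, so demand is inelastic at this price.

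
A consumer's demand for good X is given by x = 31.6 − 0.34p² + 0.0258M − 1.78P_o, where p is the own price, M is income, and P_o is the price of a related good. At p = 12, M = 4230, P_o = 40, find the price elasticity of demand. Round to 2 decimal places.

-4.76

Evaluating quantity at (p, M, P_o) gives x = 31.6 − 0.34(12)² + 0.0258(4230) − 1.78(40) = 31.6 − 48.96 + 109.134 − 71.2 = 20.574.
∂x/∂p = −2·0.34·p = -8.16, so E_p = -8.16·(12/20.574) ≈ -4.76.
|E_p| > 1: demand is elastic.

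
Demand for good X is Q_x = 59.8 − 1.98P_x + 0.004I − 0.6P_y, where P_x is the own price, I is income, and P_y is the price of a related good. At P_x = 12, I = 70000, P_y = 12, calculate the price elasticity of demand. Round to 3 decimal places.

-0.077

Substituting, Q_x = 59.8 − 1.98(12) + 0.004(70000) − 0.6(12) = 59.8 − 23.76 + 280 − 7.2 = 308.84.
∂Q_x/∂P_x = −1.98, so E_p = (−1.98)·(12/308.84) ≈ -0.077.
|E_p| < 1: demand is inelastic.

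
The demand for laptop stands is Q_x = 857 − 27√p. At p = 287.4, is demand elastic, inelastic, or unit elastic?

At p = 287.4, Q_x = 399.2724.
dQ_x/dp = −27/(2√p) = −27/(2·16.9529).
Point elasticity E = (dQ_x/dp)·(p/Q_x) = -0.7963 × 287.4/399.2724 ≈ -0.573.
|E| ≈ 0.573 < 1, so demand is inelastic.

inelastic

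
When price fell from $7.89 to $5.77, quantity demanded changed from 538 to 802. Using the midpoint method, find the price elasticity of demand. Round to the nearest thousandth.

%ΔQ = (802 − 538)/[(538 + 802)/2] = 264/670 ≈ 0.3940.
%Δp = (5.77 − 7.89)/[(7.89 + 5.77)/2] = -2.12/6.83 ≈ -0.3104.
Arc elasticity E = %ΔQ/%Δp ≈ 0.3940/-0.3104 ≈ -1.269.
|E| > 1: demand is elastic over this range.

-1.269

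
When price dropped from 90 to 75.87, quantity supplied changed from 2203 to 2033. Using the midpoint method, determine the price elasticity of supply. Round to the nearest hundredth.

0.47

%ΔQ = (2033 − 2203)/[(2203 + 2033)/2] = -170/2118 ≈ -0.0803.
%ΔP = (75.87 − 90)/[(90 + 75.87)/2] = -14.13/82.935 ≈ -0.1704.
Arc elasticity E = %ΔQ/%ΔP ≈ -0.0803/-0.1704 ≈ 0.47.
|E| < 1: supply is inelastic over this range.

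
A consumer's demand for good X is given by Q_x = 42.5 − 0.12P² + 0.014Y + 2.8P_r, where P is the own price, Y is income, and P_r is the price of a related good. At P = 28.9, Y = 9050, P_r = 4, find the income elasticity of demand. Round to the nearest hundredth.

1.58

First evaluate Q_x: 42.5 − 0.12(28.9)² + 0.014(9050) + 2.8(4) = 42.5 − 100.2252 + 126.7 + 11.2 = 80.1748.
∂Q_x/∂Y = +0.014, so E_I = 0.014·(9050/80.1748) ≈ 1.58.
E_I > 1: normal good (luxury).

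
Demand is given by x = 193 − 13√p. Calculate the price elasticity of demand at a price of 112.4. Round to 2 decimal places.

At p = 112.4, x = 55.1755.
dx/dp = −13/(2√p) = −13/(2·10.6019).
Point elasticity E = (dx/dp)·(p/x) = -0.6131 × 112.4/55.1755 ≈ -1.25.
|E| > 1, so demand is elastic at this price.

-1.25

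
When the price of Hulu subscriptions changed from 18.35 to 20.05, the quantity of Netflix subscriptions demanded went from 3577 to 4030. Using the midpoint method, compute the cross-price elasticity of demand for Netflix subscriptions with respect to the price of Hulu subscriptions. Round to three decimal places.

1.345

%ΔQ_x = (4030 − 3577)/[(3577+4030)/2] = 453/3803.5 ≈ 0.1191.
%ΔP_y = (20.05 − 18.35)/[(18.35+20.05)/2] ≈ 0.0885.
E_xy = 0.1191/0.0885 ≈ 1.345.
E_xy > 0, so Netflix subscriptions and Hulu subscriptions are substitutes.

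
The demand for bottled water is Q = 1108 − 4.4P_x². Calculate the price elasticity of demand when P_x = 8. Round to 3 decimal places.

At P_x = 8, Q = 826.4.
dQ/dP_x = −2·4.4·P_x = −70.4.
Point elasticity E = (dQ/dP_x)·(P_x/Q) = -70.4 × 8/826.4 ≈ -0.682.
|E| < 1, so demand is inelastic at this price.

-0.682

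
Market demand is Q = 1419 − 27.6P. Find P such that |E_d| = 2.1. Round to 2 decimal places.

34.83

Set −bP/(a − bP) = −2.1 ⇒ bP = 2.1(a − bP) ⇒ bP(1+2.1) = 2.1·a.
P = 2.1·1419/(27.6·3.1) ≈ 34.83.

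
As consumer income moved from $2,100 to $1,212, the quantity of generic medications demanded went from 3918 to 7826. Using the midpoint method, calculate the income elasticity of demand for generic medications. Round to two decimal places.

%ΔQ = (7826 − 3918)/[(3918+7826)/2] = 3908/5872 ≈ 0.6655.
%ΔI = (1,212 − 2,100)/[(2,100+1,212)/2] = -888/1656 ≈ -0.5362.
E_I = %ΔQ/%ΔI ≈ -1.24.
E_I < 0: inferior good.

-1.24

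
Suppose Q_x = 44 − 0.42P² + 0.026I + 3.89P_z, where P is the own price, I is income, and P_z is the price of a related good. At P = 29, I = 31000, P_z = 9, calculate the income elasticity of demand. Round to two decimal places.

1.52

Evaluating quantity at (P, I, P_z) gives Q_x = 44 − 0.42(29)² + 0.026(31000) + 3.89(9) = 44 − 353.22 + 806 + 35.01 = 531.79.
∂Q_x/∂I = +0.026, so E_I = 0.026·(31000/531.79) ≈ 1.52.
E_I > 1: normal good (luxury).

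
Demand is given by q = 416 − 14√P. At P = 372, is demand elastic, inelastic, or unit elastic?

At P = 372, q = 145.9778.
dq/dP = −14/(2√P) = −14/(2·19.2873).
Point elasticity E = (dq/dP)·(P/q) = -0.3629 × 372/145.9778 ≈ -0.925.
|E| ≈ 0.925 < 1, so demand is inelastic.

inelastic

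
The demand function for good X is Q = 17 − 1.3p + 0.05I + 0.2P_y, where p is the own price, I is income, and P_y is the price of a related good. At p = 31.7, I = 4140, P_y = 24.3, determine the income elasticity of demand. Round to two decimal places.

At the given point, Q = 17 − 1.3(31.7) + 0.05(4140) + 0.2(24.3) = 17 − 41.21 + 207 + 4.86 = 187.65.
∂Q/∂I = +0.05, so E_I = 0.05·(4140/187.65) ≈ 1.10.
E_I > 1: normal good (luxury).

1.10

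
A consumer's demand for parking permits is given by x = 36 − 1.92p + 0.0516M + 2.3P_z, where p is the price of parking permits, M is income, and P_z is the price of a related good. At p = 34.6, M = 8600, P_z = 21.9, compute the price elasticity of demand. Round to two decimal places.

-0.14

First evaluate x: 36 − 1.92(34.6) + 0.0516(8600) + 2.3(21.9) = 36 − 66.432 + 443.76 + 50.37 = 463.698.
∂x/∂p = −1.92, so E_p = (−1.92)·(34.6/463.698) ≈ -0.14.
|E_p| < 1: demand is inelastic.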